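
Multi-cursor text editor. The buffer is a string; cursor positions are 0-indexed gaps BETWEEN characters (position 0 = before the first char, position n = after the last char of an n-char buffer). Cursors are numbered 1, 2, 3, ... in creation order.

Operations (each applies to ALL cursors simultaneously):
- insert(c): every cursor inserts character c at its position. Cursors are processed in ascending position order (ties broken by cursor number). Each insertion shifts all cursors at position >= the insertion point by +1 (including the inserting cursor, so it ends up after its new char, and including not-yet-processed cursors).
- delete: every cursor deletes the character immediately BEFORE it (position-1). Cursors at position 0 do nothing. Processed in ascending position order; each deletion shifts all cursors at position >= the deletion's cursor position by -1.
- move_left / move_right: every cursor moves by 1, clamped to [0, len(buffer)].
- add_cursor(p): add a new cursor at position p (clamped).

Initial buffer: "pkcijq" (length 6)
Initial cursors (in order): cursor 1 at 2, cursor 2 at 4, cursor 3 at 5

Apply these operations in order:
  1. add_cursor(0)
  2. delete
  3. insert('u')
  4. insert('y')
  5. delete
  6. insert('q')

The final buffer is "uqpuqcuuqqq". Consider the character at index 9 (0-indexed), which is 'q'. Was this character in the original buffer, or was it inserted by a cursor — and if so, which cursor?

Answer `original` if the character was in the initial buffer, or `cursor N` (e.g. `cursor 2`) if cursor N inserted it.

Answer: cursor 3

Derivation:
After op 1 (add_cursor(0)): buffer="pkcijq" (len 6), cursors c4@0 c1@2 c2@4 c3@5, authorship ......
After op 2 (delete): buffer="pcq" (len 3), cursors c4@0 c1@1 c2@2 c3@2, authorship ...
After op 3 (insert('u')): buffer="upucuuq" (len 7), cursors c4@1 c1@3 c2@6 c3@6, authorship 4.1.23.
After op 4 (insert('y')): buffer="uypuycuuyyq" (len 11), cursors c4@2 c1@5 c2@10 c3@10, authorship 44.11.2323.
After op 5 (delete): buffer="upucuuq" (len 7), cursors c4@1 c1@3 c2@6 c3@6, authorship 4.1.23.
After op 6 (insert('q')): buffer="uqpuqcuuqqq" (len 11), cursors c4@2 c1@5 c2@10 c3@10, authorship 44.11.2323.
Authorship (.=original, N=cursor N): 4 4 . 1 1 . 2 3 2 3 .
Index 9: author = 3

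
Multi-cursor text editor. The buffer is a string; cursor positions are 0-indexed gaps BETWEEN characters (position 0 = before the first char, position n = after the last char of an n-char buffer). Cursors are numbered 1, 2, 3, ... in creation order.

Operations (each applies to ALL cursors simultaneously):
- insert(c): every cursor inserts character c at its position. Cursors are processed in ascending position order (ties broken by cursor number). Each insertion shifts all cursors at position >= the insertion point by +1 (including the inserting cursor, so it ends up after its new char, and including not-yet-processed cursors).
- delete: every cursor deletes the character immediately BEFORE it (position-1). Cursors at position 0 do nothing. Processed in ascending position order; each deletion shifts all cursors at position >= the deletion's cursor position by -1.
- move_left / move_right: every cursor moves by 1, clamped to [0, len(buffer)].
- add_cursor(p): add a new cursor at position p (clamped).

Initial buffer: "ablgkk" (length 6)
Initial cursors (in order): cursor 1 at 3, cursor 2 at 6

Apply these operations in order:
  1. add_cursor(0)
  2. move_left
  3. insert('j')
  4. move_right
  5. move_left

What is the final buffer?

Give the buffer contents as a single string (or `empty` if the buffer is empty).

Answer: jabjlgkjk

Derivation:
After op 1 (add_cursor(0)): buffer="ablgkk" (len 6), cursors c3@0 c1@3 c2@6, authorship ......
After op 2 (move_left): buffer="ablgkk" (len 6), cursors c3@0 c1@2 c2@5, authorship ......
After op 3 (insert('j')): buffer="jabjlgkjk" (len 9), cursors c3@1 c1@4 c2@8, authorship 3..1...2.
After op 4 (move_right): buffer="jabjlgkjk" (len 9), cursors c3@2 c1@5 c2@9, authorship 3..1...2.
After op 5 (move_left): buffer="jabjlgkjk" (len 9), cursors c3@1 c1@4 c2@8, authorship 3..1...2.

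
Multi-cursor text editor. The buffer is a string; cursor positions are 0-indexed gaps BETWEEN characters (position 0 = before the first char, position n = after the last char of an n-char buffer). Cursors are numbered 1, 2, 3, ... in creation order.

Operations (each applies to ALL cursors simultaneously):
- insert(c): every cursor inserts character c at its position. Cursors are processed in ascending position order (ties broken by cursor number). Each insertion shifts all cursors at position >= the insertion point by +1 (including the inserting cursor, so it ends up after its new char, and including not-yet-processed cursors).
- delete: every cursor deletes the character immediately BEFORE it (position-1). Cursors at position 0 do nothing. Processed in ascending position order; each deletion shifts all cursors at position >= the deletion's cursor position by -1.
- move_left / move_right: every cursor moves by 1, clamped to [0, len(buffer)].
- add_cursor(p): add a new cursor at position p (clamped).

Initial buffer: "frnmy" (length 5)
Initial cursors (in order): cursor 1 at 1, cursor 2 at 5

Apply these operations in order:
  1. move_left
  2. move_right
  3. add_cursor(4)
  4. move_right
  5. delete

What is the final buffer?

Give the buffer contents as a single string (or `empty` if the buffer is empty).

After op 1 (move_left): buffer="frnmy" (len 5), cursors c1@0 c2@4, authorship .....
After op 2 (move_right): buffer="frnmy" (len 5), cursors c1@1 c2@5, authorship .....
After op 3 (add_cursor(4)): buffer="frnmy" (len 5), cursors c1@1 c3@4 c2@5, authorship .....
After op 4 (move_right): buffer="frnmy" (len 5), cursors c1@2 c2@5 c3@5, authorship .....
After op 5 (delete): buffer="fn" (len 2), cursors c1@1 c2@2 c3@2, authorship ..

Answer: fn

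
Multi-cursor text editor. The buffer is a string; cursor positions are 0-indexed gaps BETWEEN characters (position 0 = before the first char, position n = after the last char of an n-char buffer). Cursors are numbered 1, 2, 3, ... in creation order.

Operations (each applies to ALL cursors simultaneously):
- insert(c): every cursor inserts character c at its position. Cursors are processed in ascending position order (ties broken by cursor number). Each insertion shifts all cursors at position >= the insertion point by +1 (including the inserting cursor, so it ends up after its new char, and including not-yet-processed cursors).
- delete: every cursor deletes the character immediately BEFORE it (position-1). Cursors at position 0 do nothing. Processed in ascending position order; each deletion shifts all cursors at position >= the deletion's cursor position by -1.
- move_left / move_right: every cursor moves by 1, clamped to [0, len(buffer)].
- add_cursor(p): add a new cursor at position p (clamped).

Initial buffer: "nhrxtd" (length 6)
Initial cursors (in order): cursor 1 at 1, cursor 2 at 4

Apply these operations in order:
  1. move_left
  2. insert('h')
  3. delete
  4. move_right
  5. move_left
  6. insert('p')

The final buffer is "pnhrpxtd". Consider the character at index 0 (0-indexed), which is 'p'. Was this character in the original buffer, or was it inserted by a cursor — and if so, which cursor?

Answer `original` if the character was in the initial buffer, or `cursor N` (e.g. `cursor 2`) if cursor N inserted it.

Answer: cursor 1

Derivation:
After op 1 (move_left): buffer="nhrxtd" (len 6), cursors c1@0 c2@3, authorship ......
After op 2 (insert('h')): buffer="hnhrhxtd" (len 8), cursors c1@1 c2@5, authorship 1...2...
After op 3 (delete): buffer="nhrxtd" (len 6), cursors c1@0 c2@3, authorship ......
After op 4 (move_right): buffer="nhrxtd" (len 6), cursors c1@1 c2@4, authorship ......
After op 5 (move_left): buffer="nhrxtd" (len 6), cursors c1@0 c2@3, authorship ......
After op 6 (insert('p')): buffer="pnhrpxtd" (len 8), cursors c1@1 c2@5, authorship 1...2...
Authorship (.=original, N=cursor N): 1 . . . 2 . . .
Index 0: author = 1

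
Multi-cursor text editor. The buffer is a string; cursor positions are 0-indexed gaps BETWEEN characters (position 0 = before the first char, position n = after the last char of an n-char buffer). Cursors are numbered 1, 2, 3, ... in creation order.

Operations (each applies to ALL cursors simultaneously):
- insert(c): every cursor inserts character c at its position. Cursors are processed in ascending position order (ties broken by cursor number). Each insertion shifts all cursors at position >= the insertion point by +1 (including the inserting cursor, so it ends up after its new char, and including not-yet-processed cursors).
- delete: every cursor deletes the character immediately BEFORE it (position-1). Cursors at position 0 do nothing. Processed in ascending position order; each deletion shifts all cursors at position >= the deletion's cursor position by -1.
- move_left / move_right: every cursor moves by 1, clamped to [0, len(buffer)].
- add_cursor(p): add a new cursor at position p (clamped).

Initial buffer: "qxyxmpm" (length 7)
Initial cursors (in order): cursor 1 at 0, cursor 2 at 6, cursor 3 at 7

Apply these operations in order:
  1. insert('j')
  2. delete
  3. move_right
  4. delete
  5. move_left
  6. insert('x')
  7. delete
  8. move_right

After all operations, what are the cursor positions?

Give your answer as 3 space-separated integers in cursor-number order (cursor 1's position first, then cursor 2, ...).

Answer: 1 4 4

Derivation:
After op 1 (insert('j')): buffer="jqxyxmpjmj" (len 10), cursors c1@1 c2@8 c3@10, authorship 1......2.3
After op 2 (delete): buffer="qxyxmpm" (len 7), cursors c1@0 c2@6 c3@7, authorship .......
After op 3 (move_right): buffer="qxyxmpm" (len 7), cursors c1@1 c2@7 c3@7, authorship .......
After op 4 (delete): buffer="xyxm" (len 4), cursors c1@0 c2@4 c3@4, authorship ....
After op 5 (move_left): buffer="xyxm" (len 4), cursors c1@0 c2@3 c3@3, authorship ....
After op 6 (insert('x')): buffer="xxyxxxm" (len 7), cursors c1@1 c2@6 c3@6, authorship 1...23.
After op 7 (delete): buffer="xyxm" (len 4), cursors c1@0 c2@3 c3@3, authorship ....
After op 8 (move_right): buffer="xyxm" (len 4), cursors c1@1 c2@4 c3@4, authorship ....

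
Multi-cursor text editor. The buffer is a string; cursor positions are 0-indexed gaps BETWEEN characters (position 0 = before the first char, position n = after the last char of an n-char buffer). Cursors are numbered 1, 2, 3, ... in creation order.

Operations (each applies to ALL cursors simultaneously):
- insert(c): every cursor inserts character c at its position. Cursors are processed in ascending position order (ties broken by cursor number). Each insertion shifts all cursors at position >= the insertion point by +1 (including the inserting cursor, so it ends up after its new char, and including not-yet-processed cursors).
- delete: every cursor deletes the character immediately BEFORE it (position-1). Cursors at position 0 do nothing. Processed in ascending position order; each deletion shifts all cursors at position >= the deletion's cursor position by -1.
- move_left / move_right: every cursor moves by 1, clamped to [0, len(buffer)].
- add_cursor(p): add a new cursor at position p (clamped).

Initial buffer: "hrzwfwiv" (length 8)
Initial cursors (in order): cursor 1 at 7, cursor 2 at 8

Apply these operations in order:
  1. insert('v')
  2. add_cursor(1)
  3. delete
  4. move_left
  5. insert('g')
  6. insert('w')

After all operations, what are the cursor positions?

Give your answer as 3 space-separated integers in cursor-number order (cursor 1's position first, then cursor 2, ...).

After op 1 (insert('v')): buffer="hrzwfwivvv" (len 10), cursors c1@8 c2@10, authorship .......1.2
After op 2 (add_cursor(1)): buffer="hrzwfwivvv" (len 10), cursors c3@1 c1@8 c2@10, authorship .......1.2
After op 3 (delete): buffer="rzwfwiv" (len 7), cursors c3@0 c1@6 c2@7, authorship .......
After op 4 (move_left): buffer="rzwfwiv" (len 7), cursors c3@0 c1@5 c2@6, authorship .......
After op 5 (insert('g')): buffer="grzwfwgigv" (len 10), cursors c3@1 c1@7 c2@9, authorship 3.....1.2.
After op 6 (insert('w')): buffer="gwrzwfwgwigwv" (len 13), cursors c3@2 c1@9 c2@12, authorship 33.....11.22.

Answer: 9 12 2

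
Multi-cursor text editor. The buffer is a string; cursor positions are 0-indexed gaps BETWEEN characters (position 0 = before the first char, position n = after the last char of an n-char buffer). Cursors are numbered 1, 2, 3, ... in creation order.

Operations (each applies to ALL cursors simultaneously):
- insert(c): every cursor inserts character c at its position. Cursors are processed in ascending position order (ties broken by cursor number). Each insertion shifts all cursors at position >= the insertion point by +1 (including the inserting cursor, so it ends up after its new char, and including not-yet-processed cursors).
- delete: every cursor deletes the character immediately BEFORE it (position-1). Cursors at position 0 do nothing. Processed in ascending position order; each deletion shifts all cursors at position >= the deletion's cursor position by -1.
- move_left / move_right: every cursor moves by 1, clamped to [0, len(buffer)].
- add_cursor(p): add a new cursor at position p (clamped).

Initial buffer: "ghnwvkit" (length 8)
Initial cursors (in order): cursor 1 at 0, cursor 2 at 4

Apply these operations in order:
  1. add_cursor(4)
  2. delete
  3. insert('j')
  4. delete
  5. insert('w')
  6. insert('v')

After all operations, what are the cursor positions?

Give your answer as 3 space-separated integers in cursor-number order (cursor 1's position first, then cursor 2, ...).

After op 1 (add_cursor(4)): buffer="ghnwvkit" (len 8), cursors c1@0 c2@4 c3@4, authorship ........
After op 2 (delete): buffer="ghvkit" (len 6), cursors c1@0 c2@2 c3@2, authorship ......
After op 3 (insert('j')): buffer="jghjjvkit" (len 9), cursors c1@1 c2@5 c3@5, authorship 1..23....
After op 4 (delete): buffer="ghvkit" (len 6), cursors c1@0 c2@2 c3@2, authorship ......
After op 5 (insert('w')): buffer="wghwwvkit" (len 9), cursors c1@1 c2@5 c3@5, authorship 1..23....
After op 6 (insert('v')): buffer="wvghwwvvvkit" (len 12), cursors c1@2 c2@8 c3@8, authorship 11..2323....

Answer: 2 8 8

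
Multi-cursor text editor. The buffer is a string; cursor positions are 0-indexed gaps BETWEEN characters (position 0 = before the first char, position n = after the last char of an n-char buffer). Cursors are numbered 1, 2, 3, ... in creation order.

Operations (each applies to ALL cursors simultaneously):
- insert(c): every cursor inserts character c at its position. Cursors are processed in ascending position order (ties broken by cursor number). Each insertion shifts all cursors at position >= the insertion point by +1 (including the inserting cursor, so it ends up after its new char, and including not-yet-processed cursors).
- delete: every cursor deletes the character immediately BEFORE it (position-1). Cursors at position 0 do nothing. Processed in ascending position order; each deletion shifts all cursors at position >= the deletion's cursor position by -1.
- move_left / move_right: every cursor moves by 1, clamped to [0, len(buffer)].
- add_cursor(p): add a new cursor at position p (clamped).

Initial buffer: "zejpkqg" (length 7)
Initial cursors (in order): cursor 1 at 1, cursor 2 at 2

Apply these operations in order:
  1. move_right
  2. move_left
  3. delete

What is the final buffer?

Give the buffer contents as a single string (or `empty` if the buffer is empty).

Answer: jpkqg

Derivation:
After op 1 (move_right): buffer="zejpkqg" (len 7), cursors c1@2 c2@3, authorship .......
After op 2 (move_left): buffer="zejpkqg" (len 7), cursors c1@1 c2@2, authorship .......
After op 3 (delete): buffer="jpkqg" (len 5), cursors c1@0 c2@0, authorship .....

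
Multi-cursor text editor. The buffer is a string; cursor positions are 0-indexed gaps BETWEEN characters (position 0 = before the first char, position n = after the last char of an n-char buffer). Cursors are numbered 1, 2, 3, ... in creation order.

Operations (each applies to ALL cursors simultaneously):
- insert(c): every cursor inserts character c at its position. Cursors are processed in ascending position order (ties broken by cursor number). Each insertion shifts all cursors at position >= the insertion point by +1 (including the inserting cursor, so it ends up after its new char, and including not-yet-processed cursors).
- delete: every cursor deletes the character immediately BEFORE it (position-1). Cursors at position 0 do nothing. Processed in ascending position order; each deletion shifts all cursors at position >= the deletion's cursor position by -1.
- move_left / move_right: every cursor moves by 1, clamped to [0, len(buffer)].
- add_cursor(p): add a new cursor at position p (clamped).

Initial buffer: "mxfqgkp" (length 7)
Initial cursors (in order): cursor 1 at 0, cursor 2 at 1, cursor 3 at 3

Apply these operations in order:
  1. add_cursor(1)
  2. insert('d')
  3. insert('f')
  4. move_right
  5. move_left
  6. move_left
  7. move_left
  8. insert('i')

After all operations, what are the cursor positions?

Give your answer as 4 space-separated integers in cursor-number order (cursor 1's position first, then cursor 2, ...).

After op 1 (add_cursor(1)): buffer="mxfqgkp" (len 7), cursors c1@0 c2@1 c4@1 c3@3, authorship .......
After op 2 (insert('d')): buffer="dmddxfdqgkp" (len 11), cursors c1@1 c2@4 c4@4 c3@7, authorship 1.24..3....
After op 3 (insert('f')): buffer="dfmddffxfdfqgkp" (len 15), cursors c1@2 c2@7 c4@7 c3@11, authorship 11.2424..33....
After op 4 (move_right): buffer="dfmddffxfdfqgkp" (len 15), cursors c1@3 c2@8 c4@8 c3@12, authorship 11.2424..33....
After op 5 (move_left): buffer="dfmddffxfdfqgkp" (len 15), cursors c1@2 c2@7 c4@7 c3@11, authorship 11.2424..33....
After op 6 (move_left): buffer="dfmddffxfdfqgkp" (len 15), cursors c1@1 c2@6 c4@6 c3@10, authorship 11.2424..33....
After op 7 (move_left): buffer="dfmddffxfdfqgkp" (len 15), cursors c1@0 c2@5 c4@5 c3@9, authorship 11.2424..33....
After op 8 (insert('i')): buffer="idfmddiiffxfidfqgkp" (len 19), cursors c1@1 c2@8 c4@8 c3@13, authorship 111.242424..333....

Answer: 1 8 13 8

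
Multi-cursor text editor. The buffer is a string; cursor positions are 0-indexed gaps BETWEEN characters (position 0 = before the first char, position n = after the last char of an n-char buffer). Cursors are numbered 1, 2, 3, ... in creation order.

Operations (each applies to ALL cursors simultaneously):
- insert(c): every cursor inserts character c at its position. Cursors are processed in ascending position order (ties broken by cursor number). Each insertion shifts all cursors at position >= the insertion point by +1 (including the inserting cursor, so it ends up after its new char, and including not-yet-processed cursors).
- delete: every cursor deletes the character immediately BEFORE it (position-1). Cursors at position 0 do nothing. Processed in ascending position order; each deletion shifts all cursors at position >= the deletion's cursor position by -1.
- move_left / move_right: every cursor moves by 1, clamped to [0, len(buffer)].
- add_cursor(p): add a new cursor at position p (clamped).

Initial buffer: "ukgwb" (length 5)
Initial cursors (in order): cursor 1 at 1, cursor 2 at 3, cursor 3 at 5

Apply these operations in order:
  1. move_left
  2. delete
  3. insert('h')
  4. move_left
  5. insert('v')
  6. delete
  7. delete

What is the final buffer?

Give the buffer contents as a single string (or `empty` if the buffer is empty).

After op 1 (move_left): buffer="ukgwb" (len 5), cursors c1@0 c2@2 c3@4, authorship .....
After op 2 (delete): buffer="ugb" (len 3), cursors c1@0 c2@1 c3@2, authorship ...
After op 3 (insert('h')): buffer="huhghb" (len 6), cursors c1@1 c2@3 c3@5, authorship 1.2.3.
After op 4 (move_left): buffer="huhghb" (len 6), cursors c1@0 c2@2 c3@4, authorship 1.2.3.
After op 5 (insert('v')): buffer="vhuvhgvhb" (len 9), cursors c1@1 c2@4 c3@7, authorship 11.22.33.
After op 6 (delete): buffer="huhghb" (len 6), cursors c1@0 c2@2 c3@4, authorship 1.2.3.
After op 7 (delete): buffer="hhhb" (len 4), cursors c1@0 c2@1 c3@2, authorship 123.

Answer: hhhb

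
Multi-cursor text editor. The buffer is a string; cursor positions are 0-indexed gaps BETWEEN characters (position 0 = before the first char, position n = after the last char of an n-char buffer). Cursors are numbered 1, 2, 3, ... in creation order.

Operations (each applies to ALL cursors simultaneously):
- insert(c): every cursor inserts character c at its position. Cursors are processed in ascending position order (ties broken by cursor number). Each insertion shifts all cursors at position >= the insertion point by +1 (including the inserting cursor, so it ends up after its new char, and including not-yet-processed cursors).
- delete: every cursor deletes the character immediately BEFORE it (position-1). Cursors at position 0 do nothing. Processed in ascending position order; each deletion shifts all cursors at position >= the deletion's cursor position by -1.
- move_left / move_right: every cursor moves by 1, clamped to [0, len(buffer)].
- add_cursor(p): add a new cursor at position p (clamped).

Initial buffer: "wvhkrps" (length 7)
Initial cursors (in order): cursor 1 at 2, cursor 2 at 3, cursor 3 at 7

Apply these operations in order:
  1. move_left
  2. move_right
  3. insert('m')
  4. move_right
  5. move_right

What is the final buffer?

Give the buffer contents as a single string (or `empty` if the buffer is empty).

After op 1 (move_left): buffer="wvhkrps" (len 7), cursors c1@1 c2@2 c3@6, authorship .......
After op 2 (move_right): buffer="wvhkrps" (len 7), cursors c1@2 c2@3 c3@7, authorship .......
After op 3 (insert('m')): buffer="wvmhmkrpsm" (len 10), cursors c1@3 c2@5 c3@10, authorship ..1.2....3
After op 4 (move_right): buffer="wvmhmkrpsm" (len 10), cursors c1@4 c2@6 c3@10, authorship ..1.2....3
After op 5 (move_right): buffer="wvmhmkrpsm" (len 10), cursors c1@5 c2@7 c3@10, authorship ..1.2....3

Answer: wvmhmkrpsm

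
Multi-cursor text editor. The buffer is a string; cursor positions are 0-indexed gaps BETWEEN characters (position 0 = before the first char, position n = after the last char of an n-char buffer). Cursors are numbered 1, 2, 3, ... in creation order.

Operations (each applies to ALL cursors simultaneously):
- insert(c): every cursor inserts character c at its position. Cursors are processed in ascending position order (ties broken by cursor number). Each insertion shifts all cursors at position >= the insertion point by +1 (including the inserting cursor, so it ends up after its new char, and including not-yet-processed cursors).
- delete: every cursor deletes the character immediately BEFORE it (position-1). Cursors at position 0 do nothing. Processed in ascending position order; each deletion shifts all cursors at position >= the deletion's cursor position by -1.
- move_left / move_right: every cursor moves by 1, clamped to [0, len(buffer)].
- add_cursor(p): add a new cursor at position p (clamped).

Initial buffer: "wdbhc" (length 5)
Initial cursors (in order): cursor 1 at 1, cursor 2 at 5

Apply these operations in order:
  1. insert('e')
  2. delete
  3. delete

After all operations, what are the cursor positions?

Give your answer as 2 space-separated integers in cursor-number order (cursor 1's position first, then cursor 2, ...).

After op 1 (insert('e')): buffer="wedbhce" (len 7), cursors c1@2 c2@7, authorship .1....2
After op 2 (delete): buffer="wdbhc" (len 5), cursors c1@1 c2@5, authorship .....
After op 3 (delete): buffer="dbh" (len 3), cursors c1@0 c2@3, authorship ...

Answer: 0 3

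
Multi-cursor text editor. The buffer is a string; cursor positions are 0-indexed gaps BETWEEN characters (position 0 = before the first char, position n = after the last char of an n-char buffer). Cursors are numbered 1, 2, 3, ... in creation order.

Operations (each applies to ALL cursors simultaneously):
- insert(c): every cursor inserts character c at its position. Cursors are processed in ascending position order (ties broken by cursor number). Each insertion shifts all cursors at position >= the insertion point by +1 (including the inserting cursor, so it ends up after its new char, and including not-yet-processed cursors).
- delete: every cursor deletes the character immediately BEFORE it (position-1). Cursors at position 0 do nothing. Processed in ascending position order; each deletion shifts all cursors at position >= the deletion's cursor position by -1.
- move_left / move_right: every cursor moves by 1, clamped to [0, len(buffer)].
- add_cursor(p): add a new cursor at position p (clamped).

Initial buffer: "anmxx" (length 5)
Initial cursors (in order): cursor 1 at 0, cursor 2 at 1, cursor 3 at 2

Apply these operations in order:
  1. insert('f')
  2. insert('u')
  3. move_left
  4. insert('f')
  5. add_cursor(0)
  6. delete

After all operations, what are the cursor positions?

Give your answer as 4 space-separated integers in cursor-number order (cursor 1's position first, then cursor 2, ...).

After op 1 (insert('f')): buffer="fafnfmxx" (len 8), cursors c1@1 c2@3 c3@5, authorship 1.2.3...
After op 2 (insert('u')): buffer="fuafunfumxx" (len 11), cursors c1@2 c2@5 c3@8, authorship 11.22.33...
After op 3 (move_left): buffer="fuafunfumxx" (len 11), cursors c1@1 c2@4 c3@7, authorship 11.22.33...
After op 4 (insert('f')): buffer="ffuaffunffumxx" (len 14), cursors c1@2 c2@6 c3@10, authorship 111.222.333...
After op 5 (add_cursor(0)): buffer="ffuaffunffumxx" (len 14), cursors c4@0 c1@2 c2@6 c3@10, authorship 111.222.333...
After op 6 (delete): buffer="fuafunfumxx" (len 11), cursors c4@0 c1@1 c2@4 c3@7, authorship 11.22.33...

Answer: 1 4 7 0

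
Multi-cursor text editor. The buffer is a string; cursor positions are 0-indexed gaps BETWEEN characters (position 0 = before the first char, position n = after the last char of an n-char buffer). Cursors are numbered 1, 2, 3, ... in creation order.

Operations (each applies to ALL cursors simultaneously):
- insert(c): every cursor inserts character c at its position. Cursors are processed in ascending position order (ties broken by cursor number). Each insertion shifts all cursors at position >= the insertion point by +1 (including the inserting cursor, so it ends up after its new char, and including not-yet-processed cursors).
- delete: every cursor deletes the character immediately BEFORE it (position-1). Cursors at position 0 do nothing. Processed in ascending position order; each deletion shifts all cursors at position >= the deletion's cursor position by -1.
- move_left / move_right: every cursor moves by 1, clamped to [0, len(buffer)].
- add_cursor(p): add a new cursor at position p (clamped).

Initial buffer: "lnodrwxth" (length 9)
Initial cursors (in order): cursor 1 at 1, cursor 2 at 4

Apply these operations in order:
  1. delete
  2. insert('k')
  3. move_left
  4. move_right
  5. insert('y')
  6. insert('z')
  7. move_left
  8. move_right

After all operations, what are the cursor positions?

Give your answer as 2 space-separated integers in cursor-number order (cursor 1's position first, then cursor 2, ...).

After op 1 (delete): buffer="norwxth" (len 7), cursors c1@0 c2@2, authorship .......
After op 2 (insert('k')): buffer="knokrwxth" (len 9), cursors c1@1 c2@4, authorship 1..2.....
After op 3 (move_left): buffer="knokrwxth" (len 9), cursors c1@0 c2@3, authorship 1..2.....
After op 4 (move_right): buffer="knokrwxth" (len 9), cursors c1@1 c2@4, authorship 1..2.....
After op 5 (insert('y')): buffer="kynokyrwxth" (len 11), cursors c1@2 c2@6, authorship 11..22.....
After op 6 (insert('z')): buffer="kyznokyzrwxth" (len 13), cursors c1@3 c2@8, authorship 111..222.....
After op 7 (move_left): buffer="kyznokyzrwxth" (len 13), cursors c1@2 c2@7, authorship 111..222.....
After op 8 (move_right): buffer="kyznokyzrwxth" (len 13), cursors c1@3 c2@8, authorship 111..222.....

Answer: 3 8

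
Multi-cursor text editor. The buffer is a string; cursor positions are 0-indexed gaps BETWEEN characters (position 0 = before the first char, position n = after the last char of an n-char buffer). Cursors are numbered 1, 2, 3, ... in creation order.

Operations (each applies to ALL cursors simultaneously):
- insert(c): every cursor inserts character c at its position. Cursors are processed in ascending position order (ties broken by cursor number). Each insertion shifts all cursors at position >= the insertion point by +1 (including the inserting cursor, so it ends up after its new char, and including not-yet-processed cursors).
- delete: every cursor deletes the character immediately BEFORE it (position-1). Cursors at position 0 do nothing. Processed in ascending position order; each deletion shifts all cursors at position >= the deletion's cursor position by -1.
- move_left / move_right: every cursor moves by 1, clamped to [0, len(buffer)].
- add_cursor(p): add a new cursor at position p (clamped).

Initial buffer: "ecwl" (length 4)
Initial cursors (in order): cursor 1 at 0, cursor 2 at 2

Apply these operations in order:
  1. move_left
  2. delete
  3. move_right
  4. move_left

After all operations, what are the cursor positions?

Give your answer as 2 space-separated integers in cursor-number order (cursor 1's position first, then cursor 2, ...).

After op 1 (move_left): buffer="ecwl" (len 4), cursors c1@0 c2@1, authorship ....
After op 2 (delete): buffer="cwl" (len 3), cursors c1@0 c2@0, authorship ...
After op 3 (move_right): buffer="cwl" (len 3), cursors c1@1 c2@1, authorship ...
After op 4 (move_left): buffer="cwl" (len 3), cursors c1@0 c2@0, authorship ...

Answer: 0 0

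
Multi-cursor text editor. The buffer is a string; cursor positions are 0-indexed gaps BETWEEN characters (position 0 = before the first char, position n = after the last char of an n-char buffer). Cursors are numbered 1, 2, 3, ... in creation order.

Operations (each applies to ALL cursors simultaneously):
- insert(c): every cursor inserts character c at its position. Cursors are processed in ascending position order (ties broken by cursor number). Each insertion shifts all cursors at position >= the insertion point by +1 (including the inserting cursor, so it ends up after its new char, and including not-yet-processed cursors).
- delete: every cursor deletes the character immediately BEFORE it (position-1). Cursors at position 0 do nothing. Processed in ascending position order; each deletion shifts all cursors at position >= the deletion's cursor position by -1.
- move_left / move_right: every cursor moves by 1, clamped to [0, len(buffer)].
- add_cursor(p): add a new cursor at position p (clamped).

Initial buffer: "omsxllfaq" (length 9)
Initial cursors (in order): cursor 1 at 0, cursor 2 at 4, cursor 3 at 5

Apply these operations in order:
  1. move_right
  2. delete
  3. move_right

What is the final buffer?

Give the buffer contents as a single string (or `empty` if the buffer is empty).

After op 1 (move_right): buffer="omsxllfaq" (len 9), cursors c1@1 c2@5 c3@6, authorship .........
After op 2 (delete): buffer="msxfaq" (len 6), cursors c1@0 c2@3 c3@3, authorship ......
After op 3 (move_right): buffer="msxfaq" (len 6), cursors c1@1 c2@4 c3@4, authorship ......

Answer: msxfaq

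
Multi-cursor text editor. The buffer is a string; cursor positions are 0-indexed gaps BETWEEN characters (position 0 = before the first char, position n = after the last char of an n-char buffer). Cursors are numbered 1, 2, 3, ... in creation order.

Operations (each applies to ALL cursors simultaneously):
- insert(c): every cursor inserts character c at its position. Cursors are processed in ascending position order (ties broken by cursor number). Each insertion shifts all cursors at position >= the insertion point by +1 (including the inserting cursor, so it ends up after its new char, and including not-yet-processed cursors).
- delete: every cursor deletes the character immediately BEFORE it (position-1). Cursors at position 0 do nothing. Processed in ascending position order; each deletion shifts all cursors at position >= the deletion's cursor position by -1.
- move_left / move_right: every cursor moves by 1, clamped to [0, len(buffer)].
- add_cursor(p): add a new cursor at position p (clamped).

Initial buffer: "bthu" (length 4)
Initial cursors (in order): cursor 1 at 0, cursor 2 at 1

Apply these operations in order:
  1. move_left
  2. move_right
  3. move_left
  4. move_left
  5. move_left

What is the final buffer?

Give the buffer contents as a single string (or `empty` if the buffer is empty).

After op 1 (move_left): buffer="bthu" (len 4), cursors c1@0 c2@0, authorship ....
After op 2 (move_right): buffer="bthu" (len 4), cursors c1@1 c2@1, authorship ....
After op 3 (move_left): buffer="bthu" (len 4), cursors c1@0 c2@0, authorship ....
After op 4 (move_left): buffer="bthu" (len 4), cursors c1@0 c2@0, authorship ....
After op 5 (move_left): buffer="bthu" (len 4), cursors c1@0 c2@0, authorship ....

Answer: bthu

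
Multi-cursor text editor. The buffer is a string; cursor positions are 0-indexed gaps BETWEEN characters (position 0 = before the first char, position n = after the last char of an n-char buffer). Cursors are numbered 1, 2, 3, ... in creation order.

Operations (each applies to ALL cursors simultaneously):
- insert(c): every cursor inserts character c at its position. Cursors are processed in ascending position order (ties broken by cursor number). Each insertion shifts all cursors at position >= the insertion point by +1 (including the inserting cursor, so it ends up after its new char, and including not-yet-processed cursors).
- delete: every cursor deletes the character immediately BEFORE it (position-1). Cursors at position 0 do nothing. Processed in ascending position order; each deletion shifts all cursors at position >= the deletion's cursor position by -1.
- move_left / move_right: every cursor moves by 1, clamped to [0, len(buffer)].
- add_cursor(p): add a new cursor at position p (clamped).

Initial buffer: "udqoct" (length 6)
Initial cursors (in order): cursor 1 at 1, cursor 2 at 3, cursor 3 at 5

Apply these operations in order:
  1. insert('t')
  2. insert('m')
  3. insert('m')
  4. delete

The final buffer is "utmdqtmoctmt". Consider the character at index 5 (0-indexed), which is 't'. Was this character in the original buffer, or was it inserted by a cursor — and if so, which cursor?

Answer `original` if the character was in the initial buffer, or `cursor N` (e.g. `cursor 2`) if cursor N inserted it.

Answer: cursor 2

Derivation:
After op 1 (insert('t')): buffer="utdqtoctt" (len 9), cursors c1@2 c2@5 c3@8, authorship .1..2..3.
After op 2 (insert('m')): buffer="utmdqtmoctmt" (len 12), cursors c1@3 c2@7 c3@11, authorship .11..22..33.
After op 3 (insert('m')): buffer="utmmdqtmmoctmmt" (len 15), cursors c1@4 c2@9 c3@14, authorship .111..222..333.
After op 4 (delete): buffer="utmdqtmoctmt" (len 12), cursors c1@3 c2@7 c3@11, authorship .11..22..33.
Authorship (.=original, N=cursor N): . 1 1 . . 2 2 . . 3 3 .
Index 5: author = 2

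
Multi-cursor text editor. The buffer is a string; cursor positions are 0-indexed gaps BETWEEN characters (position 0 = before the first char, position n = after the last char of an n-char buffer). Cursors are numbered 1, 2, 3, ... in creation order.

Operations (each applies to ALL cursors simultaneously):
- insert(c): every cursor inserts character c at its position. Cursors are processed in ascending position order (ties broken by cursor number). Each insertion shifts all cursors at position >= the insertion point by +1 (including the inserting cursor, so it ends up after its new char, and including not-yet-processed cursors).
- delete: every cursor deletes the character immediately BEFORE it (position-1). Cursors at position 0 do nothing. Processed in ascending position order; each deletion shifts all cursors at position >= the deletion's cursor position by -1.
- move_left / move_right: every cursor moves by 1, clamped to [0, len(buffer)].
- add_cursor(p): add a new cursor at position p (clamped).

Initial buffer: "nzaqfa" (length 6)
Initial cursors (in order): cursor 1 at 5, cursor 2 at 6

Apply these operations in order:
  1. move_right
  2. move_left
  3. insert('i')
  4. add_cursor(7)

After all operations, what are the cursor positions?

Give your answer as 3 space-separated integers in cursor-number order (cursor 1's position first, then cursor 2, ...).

After op 1 (move_right): buffer="nzaqfa" (len 6), cursors c1@6 c2@6, authorship ......
After op 2 (move_left): buffer="nzaqfa" (len 6), cursors c1@5 c2@5, authorship ......
After op 3 (insert('i')): buffer="nzaqfiia" (len 8), cursors c1@7 c2@7, authorship .....12.
After op 4 (add_cursor(7)): buffer="nzaqfiia" (len 8), cursors c1@7 c2@7 c3@7, authorship .....12.

Answer: 7 7 7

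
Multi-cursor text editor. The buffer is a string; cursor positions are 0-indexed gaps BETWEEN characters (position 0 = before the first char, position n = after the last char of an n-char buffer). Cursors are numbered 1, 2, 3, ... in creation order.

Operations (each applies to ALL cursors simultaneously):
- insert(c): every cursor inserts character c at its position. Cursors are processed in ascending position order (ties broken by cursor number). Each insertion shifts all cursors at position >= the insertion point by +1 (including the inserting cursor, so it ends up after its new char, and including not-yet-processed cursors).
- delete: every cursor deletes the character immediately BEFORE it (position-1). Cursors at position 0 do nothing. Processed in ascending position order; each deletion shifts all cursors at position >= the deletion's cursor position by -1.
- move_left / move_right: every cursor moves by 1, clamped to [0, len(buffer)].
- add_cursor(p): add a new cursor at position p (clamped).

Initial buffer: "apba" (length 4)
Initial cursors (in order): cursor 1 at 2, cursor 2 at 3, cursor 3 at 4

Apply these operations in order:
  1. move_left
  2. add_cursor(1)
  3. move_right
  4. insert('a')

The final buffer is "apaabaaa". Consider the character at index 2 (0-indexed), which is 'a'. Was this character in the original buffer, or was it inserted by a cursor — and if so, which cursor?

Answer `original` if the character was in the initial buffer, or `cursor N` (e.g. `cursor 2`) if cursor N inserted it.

Answer: cursor 1

Derivation:
After op 1 (move_left): buffer="apba" (len 4), cursors c1@1 c2@2 c3@3, authorship ....
After op 2 (add_cursor(1)): buffer="apba" (len 4), cursors c1@1 c4@1 c2@2 c3@3, authorship ....
After op 3 (move_right): buffer="apba" (len 4), cursors c1@2 c4@2 c2@3 c3@4, authorship ....
After op 4 (insert('a')): buffer="apaabaaa" (len 8), cursors c1@4 c4@4 c2@6 c3@8, authorship ..14.2.3
Authorship (.=original, N=cursor N): . . 1 4 . 2 . 3
Index 2: author = 1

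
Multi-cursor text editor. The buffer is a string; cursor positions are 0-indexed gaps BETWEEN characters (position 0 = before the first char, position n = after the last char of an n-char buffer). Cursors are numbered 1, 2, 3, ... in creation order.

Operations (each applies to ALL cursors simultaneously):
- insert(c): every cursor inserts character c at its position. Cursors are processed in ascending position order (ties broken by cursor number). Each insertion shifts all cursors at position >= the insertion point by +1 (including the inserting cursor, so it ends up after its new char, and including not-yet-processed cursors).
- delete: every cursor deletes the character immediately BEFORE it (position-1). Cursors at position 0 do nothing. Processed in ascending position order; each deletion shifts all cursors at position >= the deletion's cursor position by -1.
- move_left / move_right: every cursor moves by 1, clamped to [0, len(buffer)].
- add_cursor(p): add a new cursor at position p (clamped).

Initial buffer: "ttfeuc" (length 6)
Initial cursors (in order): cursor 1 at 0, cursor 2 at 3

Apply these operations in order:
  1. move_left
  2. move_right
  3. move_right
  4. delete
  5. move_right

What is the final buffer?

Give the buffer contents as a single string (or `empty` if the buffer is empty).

After op 1 (move_left): buffer="ttfeuc" (len 6), cursors c1@0 c2@2, authorship ......
After op 2 (move_right): buffer="ttfeuc" (len 6), cursors c1@1 c2@3, authorship ......
After op 3 (move_right): buffer="ttfeuc" (len 6), cursors c1@2 c2@4, authorship ......
After op 4 (delete): buffer="tfuc" (len 4), cursors c1@1 c2@2, authorship ....
After op 5 (move_right): buffer="tfuc" (len 4), cursors c1@2 c2@3, authorship ....

Answer: tfuc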